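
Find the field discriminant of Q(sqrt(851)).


For K = Q(sqrt(d)) with d squarefree: disc(K) = d if d = 1 mod 4, and disc(K) = 4d if d = 2 or 3 mod 4.
Here d = 851, and d mod 4 = 3.
d = 3 mod 4, not 1 (O_K = Z[sqrt(d)]), so disc(K) = 4d = 4 * (851) = 3404

3404


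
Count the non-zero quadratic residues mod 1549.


For prime p, the number of non-zero quadratic residues is (p-1)/2.
= (1549-1)/2
= 774

774


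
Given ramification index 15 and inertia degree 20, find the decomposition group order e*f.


|D_P| = e * f
= 15 * 20
= 300

300


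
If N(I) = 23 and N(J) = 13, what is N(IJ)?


N(IJ) = N(I) * N(J)
= 23 * 13
= 299

299


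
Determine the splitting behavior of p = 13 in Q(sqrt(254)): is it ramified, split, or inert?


K = Q(sqrt(254)). Since d mod 4 = 2, disc(K) = 1016.
Check p | disc: 1016 mod 13 = 2.
p does not divide disc. Compute Legendre symbol (d/p):
7^((13-1)/2) mod 13 = -1
(d/p) = -1, so p is inert: (p) stays prime with e=1, f=2, g=1.
Therefore p is inert.

inert


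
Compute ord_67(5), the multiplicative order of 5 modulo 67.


We want ord_67(5), the smallest k >= 1 with 5^k = 1 mod 67.
n = 67 = 67, phi(67) = 66; the order divides phi(n).
Divisors of 66: 1, 2, 3, 6, 11, 22, 33, 66
Repeated squaring mod 67: 5^1 = 5, 5^2 = 25, 5^4 = 22, 5^8 = 15, 5^16 = 24, 5^32 = 40, 5^64 = 59
Test divisors in increasing order:
  k=1: 5^1 = 5 mod 67
  k=2: 5^2 = 25 mod 67
  k=3: 5^3 = 25 * 5 = 58 mod 67
  k=6: 5^6 = 22 * 25 = 14 mod 67
  k=11: 5^11 = 15 * 25 * 5 = 66 mod 67
  k=22: 5^22 = 24 * 22 * 25 = 1 mod 67  <- first divisor giving 1
Order = 22

22


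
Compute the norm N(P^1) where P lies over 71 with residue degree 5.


N(P^a) = p^(a*f)
= 71^(1*5)
= 71^5
= 1804229351

1804229351


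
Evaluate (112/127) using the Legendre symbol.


p = 127 is prime, so compute (112/127) with the reciprocity algorithm (Jacobi-symbol steps: pull out 2s via (2/n), flip via reciprocity, reduce):
  pull out 2: (2/127) = +1  (since 127 mod 8 = 7)
  pull out 2: (2/127) = +1  (since 127 mod 8 = 7)
  pull out 2: (2/127) = +1  (since 127 mod 8 = 7)
  pull out 2: (2/127) = +1  (since 127 mod 8 = 7)
  reciprocity: (7/127) -> -(127/7)
  reduce: (1/7)
  (1/7) = 1
Product of signs = -1
(112/127) = -1

-1


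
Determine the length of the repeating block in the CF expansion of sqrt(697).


Run the CF algorithm for sqrt(697).
a_0 = floor(sqrt(697)) = 26; set m_0=0, q_0=1.
Recurrence: m' = q*a - m,  q' = (d - m'^2)/q,  a' = floor((a_0 + m')/q').
  step 1: m=26, q=21, a=2
  step 2: m=16, q=21, a=2
  step 3: m=26, q=1, a=52
a_3 = 2*a_0 = 52, so the period closes here.
sqrt(697) = [26; 2, 2, 52]
Period length = 3

3


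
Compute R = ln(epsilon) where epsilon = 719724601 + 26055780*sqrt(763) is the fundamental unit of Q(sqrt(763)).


epsilon = 719724601 + 26055780*sqrt(763)
= 1.4394e+09
R = ln(1.4394e+09)
= 21.0875

21.0875


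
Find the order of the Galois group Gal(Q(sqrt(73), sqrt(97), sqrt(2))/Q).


The 3 square roots of distinct primes are multiplicatively independent over Q,
so [K:Q] = 2^3 and Gal(K/Q) is isomorphic to (Z/2Z)^3.
|Gal| = 2^3 = 8

8


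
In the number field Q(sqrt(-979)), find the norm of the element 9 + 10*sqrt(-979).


N(a + b*sqrt(d)) = a^2 - d*b^2
= (9)^2 - (-979)*(10)^2
= 81 + 97900
= 97981

97981


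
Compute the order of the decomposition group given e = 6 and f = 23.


|D_P| = e * f
= 6 * 23
= 138

138


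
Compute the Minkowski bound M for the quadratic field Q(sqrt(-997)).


d = -997, d mod 4 = 3, so disc(K) = 4d = -3988; |disc(K)| = 3988
Imaginary quadratic field, so n = 2, s = r2 = 1, r1 = 0
M = (n!/n^n) * (4/pi)^s * sqrt(|disc(K)|) = (2!/2^2) * (4/pi)^1 * sqrt(3988)
= 0.5 * 1.273240 * 63.150614
= 40.2029

40.2029


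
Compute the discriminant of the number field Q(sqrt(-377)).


For K = Q(sqrt(d)) with d squarefree: disc(K) = d if d = 1 mod 4, and disc(K) = 4d if d = 2 or 3 mod 4.
Here d = -377, and d mod 4 = 3.
d = 3 mod 4, not 1 (O_K = Z[sqrt(d)]), so disc(K) = 4d = 4 * (-377) = -1508

-1508


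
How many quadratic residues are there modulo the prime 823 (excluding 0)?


For prime p, the number of non-zero quadratic residues is (p-1)/2.
= (823-1)/2
= 411

411


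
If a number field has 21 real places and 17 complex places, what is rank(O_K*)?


By Dirichlet's unit theorem:
rank = r1 + r2 - 1
= 21 + 17 - 1
= 37

37


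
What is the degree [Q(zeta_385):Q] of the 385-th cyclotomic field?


The degree equals Euler's totient phi(385).
385 = 5 * 7 * 11
phi(385) = 240

240


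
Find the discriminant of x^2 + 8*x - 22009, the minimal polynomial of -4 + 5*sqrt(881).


The element -4 + 5*sqrt(881) has minimal polynomial:
x^2 + 8*x - 22009
Discriminant = (8)^2 - 4*(-22009)
= 64 + 88036
= 88100

88100


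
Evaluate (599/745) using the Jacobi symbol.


Compute (599/745) via quadratic reciprocity:
  reciprocity: (599/745) -> +(745/599)
  reduce: (146/599)
  pull out 2: (2/599) = +1  (since 599 mod 8 = 7)
  reciprocity: (73/599) -> +(599/73)
  reduce: (15/73)
  reciprocity: (15/73) -> +(73/15)
  reduce: (13/15)
  reciprocity: (13/15) -> +(15/13)
  reduce: (2/13)
  pull out 2: (2/13) = -1  (since 13 mod 8 = 5)
  (1/13) = 1
Product of signs = -1

-1


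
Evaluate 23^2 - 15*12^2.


x^2 - d*y^2
= 23^2 - 15*12^2
= 529 - 2160
= -1631

-1631


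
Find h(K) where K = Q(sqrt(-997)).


K = Q(sqrt(-997)). d mod 4 = 3, so D = disc(K) = 4d = -3988
h(K) equals the number of primitive reduced positive-definite forms (a, b, c) = a*x^2 + b*x*y + c*y^2 with b^2 - 4ac = D,
where reduced means |b| <= a <= c, with b >= 0 whenever |b| = a or a = c, and primitive means gcd(a, b, c) = 1.
Reduced forces 3a^2 <= |D| = 3988, so 1 <= a <= 36; b must have the parity of D, and c = (b^2 - D)/(4a) must be an integer >= a.
Enumerate a = 1..36, b in [-a, a]:
  a=1: (1, 0, 997)  [1]
  a=2: (2, 2, 499)  [1]
  a=3..6: none
  a=7: (7, -4, 143), (7, 4, 143)  [2]
  a=8..10: none
  a=11: (11, -4, 91), (11, 4, 91)  [2]
  a=12: none
  a=13: (13, -4, 77), (13, 4, 77)  [2]
  a=14: (14, -10, 73), (14, 10, 73)  [2]
  a=15..21: none
  a=22: (22, -18, 49), (22, 18, 49)  [2]
  a=23..25: none
  a=26: (26, -22, 43), (26, 22, 43)  [2]
  a=27..36: none
Total reduced forms: 1 + 1 + 2 + 2 + 2 + 2 + 2 + 2 = 14
h = 14

14


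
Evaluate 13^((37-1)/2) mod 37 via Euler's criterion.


p = 37 is prime and the exponent is (p-1)/2 = 18, so by Euler's criterion 13^18 = (13/37) = +1 or -1 mod 37.
Compute by square-and-multiply:
  18 = 16 + 2 (binary 10010)
  Repeated squaring mod 37: 13^1 = 13, 13^2 = 21, 13^4 = 34, 13^8 = 9, 13^16 = 7
  13^18 = 13^16 * 13^2 = 7 * 21 mod 37
    7 * 21 = 147 = 36 mod 37
  13^18 = 36 mod 37
Result 36 = p - 1 = -1 mod 37: 13 is a quadratic non-residue mod 37. As a residue in [0, p-1] the value is 36.
13^18 mod 37 = 36

36


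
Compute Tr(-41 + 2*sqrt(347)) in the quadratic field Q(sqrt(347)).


Tr(a + b*sqrt(d)) = (a + b*sqrt(d)) + (a - b*sqrt(d)) = 2a
= 2 * (-41)
= -82

-82


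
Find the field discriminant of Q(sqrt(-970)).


For K = Q(sqrt(d)) with d squarefree: disc(K) = d if d = 1 mod 4, and disc(K) = 4d if d = 2 or 3 mod 4.
Here d = -970, and d mod 4 = 2.
d = 2 mod 4, not 1 (O_K = Z[sqrt(d)]), so disc(K) = 4d = 4 * (-970) = -3880

-3880


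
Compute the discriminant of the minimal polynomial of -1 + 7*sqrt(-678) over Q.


The element -1 + 7*sqrt(-678) has minimal polynomial:
x^2 + 2*x + 33223
Discriminant = (2)^2 - 4*(33223)
= 4 - 132892
= -132888

-132888


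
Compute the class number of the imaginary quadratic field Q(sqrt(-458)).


K = Q(sqrt(-458)). d mod 4 = 2, so D = disc(K) = 4d = -1832
h(K) equals the number of primitive reduced positive-definite forms (a, b, c) = a*x^2 + b*x*y + c*y^2 with b^2 - 4ac = D,
where reduced means |b| <= a <= c, with b >= 0 whenever |b| = a or a = c, and primitive means gcd(a, b, c) = 1.
Reduced forces 3a^2 <= |D| = 1832, so 1 <= a <= 24; b must have the parity of D, and c = (b^2 - D)/(4a) must be an integer >= a.
Enumerate a = 1..24, b in [-a, a]:
  a=1: (1, 0, 458)  [1]
  a=2: (2, 0, 229)  [1]
  a=3: (3, -2, 153), (3, 2, 153)  [2]
  a=4..5: none
  a=6: (6, -4, 77), (6, 4, 77)  [2]
  a=7: (7, -4, 66), (7, 4, 66)  [2]
  a=8: none
  a=9: (9, -2, 51), (9, 2, 51)  [2]
  a=10: none
  a=11: (11, -4, 42), (11, 4, 42)  [2]
  a=12: none
  a=13: (13, -12, 38), (13, 12, 38)  [2]
  a=14: (14, -4, 33), (14, 4, 33)  [2]
  a=15..16: none
  a=17: (17, -2, 27), (17, 2, 27)  [2]
  a=18: (18, -16, 29), (18, 16, 29)  [2]
  a=19: (19, -12, 26), (19, 12, 26)  [2]
  a=20: none
  a=21: (21, -10, 23), (21, -4, 22), (21, 4, 22), (21, 10, 23)  [4]
  a=22..24: none
Total reduced forms: 1 + 1 + 2 + 2 + 2 + 2 + 2 + 2 + 2 + 2 + 2 + 2 + 4 = 26
h = 26

26


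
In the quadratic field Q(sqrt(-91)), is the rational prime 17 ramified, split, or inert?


K = Q(sqrt(-91)). Since d mod 4 = 1, disc(K) = -91.
Check p | disc: -91 mod 17 = 11.
p does not divide disc. Compute Legendre symbol (d/p):
11^((17-1)/2) mod 17 = -1
(d/p) = -1, so p is inert: (p) stays prime with e=1, f=2, g=1.
Therefore p is inert.

inert


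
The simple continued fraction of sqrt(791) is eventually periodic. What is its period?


Run the CF algorithm for sqrt(791).
a_0 = floor(sqrt(791)) = 28; set m_0=0, q_0=1.
Recurrence: m' = q*a - m,  q' = (d - m'^2)/q,  a' = floor((a_0 + m')/q').
  step 1: m=28, q=7, a=8
  step 2: m=28, q=1, a=56
a_2 = 2*a_0 = 56, so the period closes here.
sqrt(791) = [28; 8, 56]
Period length = 2

2


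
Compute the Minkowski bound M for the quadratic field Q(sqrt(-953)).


d = -953, d mod 4 = 3, so disc(K) = 4d = -3812; |disc(K)| = 3812
Imaginary quadratic field, so n = 2, s = r2 = 1, r1 = 0
M = (n!/n^n) * (4/pi)^s * sqrt(|disc(K)|) = (2!/2^2) * (4/pi)^1 * sqrt(3812)
= 0.5 * 1.273240 * 61.741396
= 39.3058

39.3058


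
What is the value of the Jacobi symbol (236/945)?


Compute (236/945) via quadratic reciprocity:
  pull out 2: (2/945) = +1  (since 945 mod 8 = 1)
  pull out 2: (2/945) = +1  (since 945 mod 8 = 1)
  reciprocity: (59/945) -> +(945/59)
  reduce: (1/59)
  (1/59) = 1
Product of signs = 1

1


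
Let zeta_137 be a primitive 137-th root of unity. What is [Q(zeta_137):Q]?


The degree equals Euler's totient phi(137).
137 = 137
phi(137) = 136

136


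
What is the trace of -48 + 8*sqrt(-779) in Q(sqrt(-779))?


Tr(a + b*sqrt(d)) = (a + b*sqrt(d)) + (a - b*sqrt(d)) = 2a
= 2 * (-48)
= -96

-96


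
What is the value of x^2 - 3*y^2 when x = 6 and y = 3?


x^2 - d*y^2
= 6^2 - 3*3^2
= 36 - 27
= 9

9


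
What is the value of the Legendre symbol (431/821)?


p = 821 is prime, so compute (431/821) with the reciprocity algorithm (Jacobi-symbol steps: pull out 2s via (2/n), flip via reciprocity, reduce):
  reciprocity: (431/821) -> +(821/431)
  reduce: (390/431)
  pull out 2: (2/431) = +1  (since 431 mod 8 = 7)
  reciprocity: (195/431) -> -(431/195)
  reduce: (41/195)
  reciprocity: (41/195) -> +(195/41)
  reduce: (31/41)
  reciprocity: (31/41) -> +(41/31)
  reduce: (10/31)
  pull out 2: (2/31) = +1  (since 31 mod 8 = 7)
  reciprocity: (5/31) -> +(31/5)
  reduce: (1/5)
  (1/5) = 1
Product of signs = -1
(431/821) = -1

-1


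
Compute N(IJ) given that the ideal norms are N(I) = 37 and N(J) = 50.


N(IJ) = N(I) * N(J)
= 37 * 50
= 1850

1850


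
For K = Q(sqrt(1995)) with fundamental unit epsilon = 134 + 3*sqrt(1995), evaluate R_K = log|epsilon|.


epsilon = 134 + 3*sqrt(1995)
= 267.9963
R = ln(267.9963)
= 5.5910

5.5910


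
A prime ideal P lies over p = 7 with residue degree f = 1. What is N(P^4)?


N(P^a) = p^(a*f)
= 7^(4*1)
= 7^4
= 2401

2401


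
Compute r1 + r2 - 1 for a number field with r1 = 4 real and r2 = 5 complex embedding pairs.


By Dirichlet's unit theorem:
rank = r1 + r2 - 1
= 4 + 5 - 1
= 8

8


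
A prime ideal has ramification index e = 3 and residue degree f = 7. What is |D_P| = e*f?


|D_P| = e * f
= 3 * 7
= 21

21


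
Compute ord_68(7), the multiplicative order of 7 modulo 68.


We want ord_68(7), the smallest k >= 1 with 7^k = 1 mod 68.
n = 68 = 2^2 * 17, phi(68) = 32; the order divides phi(n).
Divisors of 32: 1, 2, 4, 8, 16, 32
Repeated squaring mod 68: 7^1 = 7, 7^2 = 49, 7^4 = 21, 7^8 = 33, 7^16 = 1, 7^32 = 1
Test divisors in increasing order:
  k=1: 7^1 = 7 mod 68
  k=2: 7^2 = 49 mod 68
  k=4: 7^4 = 21 mod 68
  k=8: 7^8 = 33 mod 68
  k=16: 7^16 = 1 mod 68  <- first divisor giving 1
Order = 16

16


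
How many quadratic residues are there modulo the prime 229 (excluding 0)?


For prime p, the number of non-zero quadratic residues is (p-1)/2.
= (229-1)/2
= 114

114


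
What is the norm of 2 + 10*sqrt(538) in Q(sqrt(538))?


N(a + b*sqrt(d)) = a^2 - d*b^2
= (2)^2 - (538)*(10)^2
= 4 - 53800
= -53796

-53796


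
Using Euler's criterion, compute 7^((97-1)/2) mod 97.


p = 97 is prime and the exponent is (p-1)/2 = 48, so by Euler's criterion 7^48 = (7/97) = +1 or -1 mod 97.
Compute by square-and-multiply:
  48 = 32 + 16 (binary 110000)
  Repeated squaring mod 97: 7^1 = 7, 7^2 = 49, 7^4 = 73, 7^8 = 91, 7^16 = 36, 7^32 = 35
  7^48 = 7^32 * 7^16 = 35 * 36 mod 97
    35 * 36 = 1260 = 96 mod 97
  7^48 = 96 mod 97
Result 96 = p - 1 = -1 mod 97: 7 is a quadratic non-residue mod 97. As a residue in [0, p-1] the value is 96.
7^48 mod 97 = 96

96


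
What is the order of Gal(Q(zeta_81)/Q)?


|Gal(Q(zeta_81)/Q)| = phi(81)
= 54

54


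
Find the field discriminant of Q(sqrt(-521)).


For K = Q(sqrt(d)) with d squarefree: disc(K) = d if d = 1 mod 4, and disc(K) = 4d if d = 2 or 3 mod 4.
Here d = -521, and d mod 4 = 3.
d = 3 mod 4, not 1 (O_K = Z[sqrt(d)]), so disc(K) = 4d = 4 * (-521) = -2084

-2084


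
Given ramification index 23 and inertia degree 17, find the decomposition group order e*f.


|D_P| = e * f
= 23 * 17
= 391

391


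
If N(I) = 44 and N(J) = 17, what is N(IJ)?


N(IJ) = N(I) * N(J)
= 44 * 17
= 748

748


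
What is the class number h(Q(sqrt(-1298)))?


K = Q(sqrt(-1298)). d mod 4 = 2, so D = disc(K) = 4d = -5192
h(K) equals the number of primitive reduced positive-definite forms (a, b, c) = a*x^2 + b*x*y + c*y^2 with b^2 - 4ac = D,
where reduced means |b| <= a <= c, with b >= 0 whenever |b| = a or a = c, and primitive means gcd(a, b, c) = 1.
Reduced forces 3a^2 <= |D| = 5192, so 1 <= a <= 41; b must have the parity of D, and c = (b^2 - D)/(4a) must be an integer >= a.
Enumerate a = 1..41, b in [-a, a]:
  a=1: (1, 0, 1298)  [1]
  a=2: (2, 0, 649)  [1]
  a=3: (3, -2, 433), (3, 2, 433)  [2]
  a=4..5: none
  a=6: (6, -4, 217), (6, 4, 217)  [2]
  a=7: (7, -4, 186), (7, 4, 186)  [2]
  a=8: none
  a=9: (9, -8, 146), (9, 8, 146)  [2]
  a=10: none
  a=11: (11, 0, 118)  [1]
  a=12..13: none
  a=14: (14, -4, 93), (14, 4, 93)  [2]
  a=15..17: none
  a=18: (18, -8, 73), (18, 8, 73)  [2]
  a=19..20: none
  a=21: (21, -10, 63), (21, -4, 62), (21, 4, 62), (21, 10, 63)  [4]
  a=22: (22, 0, 59)  [1]
  a=23: (23, -12, 58), (23, 12, 58)  [2]
  a=24..26: none
  a=27: (27, -10, 49), (27, 10, 49)  [2]
  a=28: none
  a=29: (29, -12, 46), (29, 12, 46)  [2]
  a=30: none
  a=31: (31, -4, 42), (31, 4, 42)  [2]
  a=32: none
  a=33: (33, -22, 43), (33, 22, 43)  [2]
  a=34..36: none
  a=37: (37, -32, 42), (37, 32, 42)  [2]
  a=38..41: none
Total reduced forms: 1 + 1 + 2 + 2 + 2 + 2 + 1 + 2 + 2 + 4 + 1 + 2 + 2 + 2 + 2 + 2 + 2 = 32
h = 32

32


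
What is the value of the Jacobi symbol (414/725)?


Compute (414/725) via quadratic reciprocity:
  pull out 2: (2/725) = -1  (since 725 mod 8 = 5)
  reciprocity: (207/725) -> +(725/207)
  reduce: (104/207)
  pull out 2: (2/207) = +1  (since 207 mod 8 = 7)
  pull out 2: (2/207) = +1  (since 207 mod 8 = 7)
  pull out 2: (2/207) = +1  (since 207 mod 8 = 7)
  reciprocity: (13/207) -> +(207/13)
  reduce: (12/13)
  pull out 2: (2/13) = -1  (since 13 mod 8 = 5)
  pull out 2: (2/13) = -1  (since 13 mod 8 = 5)
  reciprocity: (3/13) -> +(13/3)
  reduce: (1/3)
  (1/3) = 1
Product of signs = -1

-1


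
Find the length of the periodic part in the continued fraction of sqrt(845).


Run the CF algorithm for sqrt(845).
a_0 = floor(sqrt(845)) = 29; set m_0=0, q_0=1.
Recurrence: m' = q*a - m,  q' = (d - m'^2)/q,  a' = floor((a_0 + m')/q').
  step 1: m=29, q=4, a=14
  step 2: m=27, q=29, a=1
  step 3: m=2, q=29, a=1
  step 4: m=27, q=4, a=14
  step 5: m=29, q=1, a=58
a_5 = 2*a_0 = 58, so the period closes here.
sqrt(845) = [29; 14, 1, 1, 14, 58]
Period length = 5

5


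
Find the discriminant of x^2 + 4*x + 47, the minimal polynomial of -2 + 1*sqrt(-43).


The element -2 + 1*sqrt(-43) has minimal polynomial:
x^2 + 4*x + 47
Discriminant = (4)^2 - 4*(47)
= 16 - 188
= -172

-172


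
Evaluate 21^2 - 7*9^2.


x^2 - d*y^2
= 21^2 - 7*9^2
= 441 - 567
= -126

-126


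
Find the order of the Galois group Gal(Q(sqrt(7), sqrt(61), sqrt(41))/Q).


The 3 square roots of distinct primes are multiplicatively independent over Q,
so [K:Q] = 2^3 and Gal(K/Q) is isomorphic to (Z/2Z)^3.
|Gal| = 2^3 = 8

8


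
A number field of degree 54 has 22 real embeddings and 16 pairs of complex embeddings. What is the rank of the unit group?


By Dirichlet's unit theorem:
rank = r1 + r2 - 1
= 22 + 16 - 1
= 37

37


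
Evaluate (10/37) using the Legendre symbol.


p = 37 is prime, so compute (10/37) with the reciprocity algorithm (Jacobi-symbol steps: pull out 2s via (2/n), flip via reciprocity, reduce):
  pull out 2: (2/37) = -1  (since 37 mod 8 = 5)
  reciprocity: (5/37) -> +(37/5)
  reduce: (2/5)
  pull out 2: (2/5) = -1  (since 5 mod 8 = 5)
  (1/5) = 1
Product of signs = 1
(10/37) = 1

1


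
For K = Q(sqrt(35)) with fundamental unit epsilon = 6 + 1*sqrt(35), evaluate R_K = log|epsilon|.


epsilon = 6 + 1*sqrt(35)
= 11.9161
R = ln(11.9161)
= 2.4779

2.4779


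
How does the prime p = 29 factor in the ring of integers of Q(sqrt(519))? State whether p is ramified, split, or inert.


K = Q(sqrt(519)). Since d mod 4 = 3, disc(K) = 2076.
Check p | disc: 2076 mod 29 = 17.
p does not divide disc. Compute Legendre symbol (d/p):
26^((29-1)/2) mod 29 = -1
(d/p) = -1, so p is inert: (p) stays prime with e=1, f=2, g=1.
Therefore p is inert.

inert


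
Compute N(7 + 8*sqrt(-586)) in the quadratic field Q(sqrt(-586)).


N(a + b*sqrt(d)) = a^2 - d*b^2
= (7)^2 - (-586)*(8)^2
= 49 + 37504
= 37553

37553


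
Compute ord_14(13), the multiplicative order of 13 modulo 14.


We want ord_14(13), the smallest k >= 1 with 13^k = 1 mod 14.
n = 14 = 2 * 7, phi(14) = 6; the order divides phi(n).
Divisors of 6: 1, 2, 3, 6
Repeated squaring mod 14: 13^1 = 13, 13^2 = 1, 13^4 = 1
Test divisors in increasing order:
  k=1: 13^1 = 13 mod 14
  k=2: 13^2 = 1 mod 14  <- first divisor giving 1
Order = 2

2


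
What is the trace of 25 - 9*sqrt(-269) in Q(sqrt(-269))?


Tr(a + b*sqrt(d)) = (a + b*sqrt(d)) + (a - b*sqrt(d)) = 2a
= 2 * (25)
= 50

50


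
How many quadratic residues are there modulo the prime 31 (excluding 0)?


For prime p, the number of non-zero quadratic residues is (p-1)/2.
= (31-1)/2
= 15

15


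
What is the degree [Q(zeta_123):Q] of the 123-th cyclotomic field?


The degree equals Euler's totient phi(123).
123 = 3 * 41
phi(123) = 80

80


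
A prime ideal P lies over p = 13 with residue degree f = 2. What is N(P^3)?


N(P^a) = p^(a*f)
= 13^(3*2)
= 13^6
= 4826809

4826809


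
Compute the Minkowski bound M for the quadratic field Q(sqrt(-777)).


d = -777, d mod 4 = 3, so disc(K) = 4d = -3108; |disc(K)| = 3108
Imaginary quadratic field, so n = 2, s = r2 = 1, r1 = 0
M = (n!/n^n) * (4/pi)^s * sqrt(|disc(K)|) = (2!/2^2) * (4/pi)^1 * sqrt(3108)
= 0.5 * 1.273240 * 55.749439
= 35.4912

35.4912


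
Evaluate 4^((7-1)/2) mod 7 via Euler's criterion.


p = 7 is prime and the exponent is (p-1)/2 = 3, so by Euler's criterion 4^3 = (4/7) = +1 or -1 mod 7.
Compute by square-and-multiply:
  3 = 2 + 1 (binary 11)
  Repeated squaring mod 7: 4^1 = 4, 4^2 = 2
  4^3 = 4^2 * 4^1 = 2 * 4 mod 7
    2 * 4 = 8 = 1 mod 7
  4^3 = 1 mod 7
Result 1: 4 is a quadratic residue mod 7.
4^3 mod 7 = 1

1


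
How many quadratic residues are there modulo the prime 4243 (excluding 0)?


For prime p, the number of non-zero quadratic residues is (p-1)/2.
= (4243-1)/2
= 2121

2121


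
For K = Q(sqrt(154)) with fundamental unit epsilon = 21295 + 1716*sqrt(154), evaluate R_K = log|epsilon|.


epsilon = 21295 + 1716*sqrt(154)
= 42590.0000
R = ln(42590.0000)
= 10.6594

10.6594


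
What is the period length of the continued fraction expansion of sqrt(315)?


Run the CF algorithm for sqrt(315).
a_0 = floor(sqrt(315)) = 17; set m_0=0, q_0=1.
Recurrence: m' = q*a - m,  q' = (d - m'^2)/q,  a' = floor((a_0 + m')/q').
  step 1: m=17, q=26, a=1
  step 2: m=9, q=9, a=2
  step 3: m=9, q=26, a=1
  step 4: m=17, q=1, a=34
a_4 = 2*a_0 = 34, so the period closes here.
sqrt(315) = [17; 1, 2, 1, 34]
Period length = 4

4


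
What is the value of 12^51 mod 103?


p = 103 is prime and the exponent is (p-1)/2 = 51, so by Euler's criterion 12^51 = (12/103) = +1 or -1 mod 103.
Compute by square-and-multiply:
  51 = 32 + 16 + 2 + 1 (binary 110011)
  Repeated squaring mod 103: 12^1 = 12, 12^2 = 41, 12^4 = 33, 12^8 = 59, 12^16 = 82, 12^32 = 29
  12^51 = 12^32 * 12^16 * 12^2 * 12^1 = 29 * 82 * 41 * 12 mod 103
    29 * 82 = 2378 = 9 mod 103
    9 * 41 = 369 = 60 mod 103
    60 * 12 = 720 = 102 mod 103
  12^51 = 102 mod 103
Result 102 = p - 1 = -1 mod 103: 12 is a quadratic non-residue mod 103. As a residue in [0, p-1] the value is 102.
12^51 mod 103 = 102

102


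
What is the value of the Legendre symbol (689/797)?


p = 797 is prime, so compute (689/797) with the reciprocity algorithm (Jacobi-symbol steps: pull out 2s via (2/n), flip via reciprocity, reduce):
  reciprocity: (689/797) -> +(797/689)
  reduce: (108/689)
  pull out 2: (2/689) = +1  (since 689 mod 8 = 1)
  pull out 2: (2/689) = +1  (since 689 mod 8 = 1)
  reciprocity: (27/689) -> +(689/27)
  reduce: (14/27)
  pull out 2: (2/27) = -1  (since 27 mod 8 = 3)
  reciprocity: (7/27) -> -(27/7)
  reduce: (6/7)
  pull out 2: (2/7) = +1  (since 7 mod 8 = 7)
  reciprocity: (3/7) -> -(7/3)
  reduce: (1/3)
  (1/3) = 1
Product of signs = -1
(689/797) = -1

-1


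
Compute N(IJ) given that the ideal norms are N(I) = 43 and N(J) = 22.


N(IJ) = N(I) * N(J)
= 43 * 22
= 946

946


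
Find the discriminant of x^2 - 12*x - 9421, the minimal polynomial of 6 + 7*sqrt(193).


The element 6 + 7*sqrt(193) has minimal polynomial:
x^2 - 12*x - 9421
Discriminant = (-12)^2 - 4*(-9421)
= 144 + 37684
= 37828

37828


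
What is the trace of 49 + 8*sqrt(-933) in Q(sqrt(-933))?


Tr(a + b*sqrt(d)) = (a + b*sqrt(d)) + (a - b*sqrt(d)) = 2a
= 2 * (49)
= 98

98


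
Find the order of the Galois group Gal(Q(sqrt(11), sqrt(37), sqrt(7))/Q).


The 3 square roots of distinct primes are multiplicatively independent over Q,
so [K:Q] = 2^3 and Gal(K/Q) is isomorphic to (Z/2Z)^3.
|Gal| = 2^3 = 8

8


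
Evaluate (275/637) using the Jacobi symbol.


Compute (275/637) via quadratic reciprocity:
  reciprocity: (275/637) -> +(637/275)
  reduce: (87/275)
  reciprocity: (87/275) -> -(275/87)
  reduce: (14/87)
  pull out 2: (2/87) = +1  (since 87 mod 8 = 7)
  reciprocity: (7/87) -> -(87/7)
  reduce: (3/7)
  reciprocity: (3/7) -> -(7/3)
  reduce: (1/3)
  (1/3) = 1
Product of signs = -1

-1


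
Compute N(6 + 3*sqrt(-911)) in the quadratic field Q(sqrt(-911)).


N(a + b*sqrt(d)) = a^2 - d*b^2
= (6)^2 - (-911)*(3)^2
= 36 + 8199
= 8235

8235


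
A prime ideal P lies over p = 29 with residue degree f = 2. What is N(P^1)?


N(P^a) = p^(a*f)
= 29^(1*2)
= 29^2
= 841

841


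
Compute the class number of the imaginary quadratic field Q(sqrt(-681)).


K = Q(sqrt(-681)). d mod 4 = 3, so D = disc(K) = 4d = -2724
h(K) equals the number of primitive reduced positive-definite forms (a, b, c) = a*x^2 + b*x*y + c*y^2 with b^2 - 4ac = D,
where reduced means |b| <= a <= c, with b >= 0 whenever |b| = a or a = c, and primitive means gcd(a, b, c) = 1.
Reduced forces 3a^2 <= |D| = 2724, so 1 <= a <= 30; b must have the parity of D, and c = (b^2 - D)/(4a) must be an integer >= a.
Enumerate a = 1..30, b in [-a, a]:
  a=1: (1, 0, 681)  [1]
  a=2: (2, 2, 341)  [1]
  a=3: (3, 0, 227)  [1]
  a=4: none
  a=5: (5, -4, 137), (5, 4, 137)  [2]
  a=6: (6, 6, 115)  [1]
  a=7..9: none
  a=10: (10, -6, 69), (10, 6, 69)  [2]
  a=11: (11, -2, 62), (11, 2, 62)  [2]
  a=12..14: none
  a=15: (15, -6, 46), (15, 6, 46)  [2]
  a=16: none
  a=17: (17, -8, 41), (17, 8, 41)  [2]
  a=18..21: none
  a=22: (22, -2, 31), (22, 2, 31)  [2]
  a=23: (23, -6, 30), (23, 6, 30)  [2]
  a=24: none
  a=25: (25, -24, 33), (25, 24, 33)  [2]
  a=26..30: none
Total reduced forms: 1 + 1 + 1 + 2 + 1 + 2 + 2 + 2 + 2 + 2 + 2 + 2 = 20
h = 20

20


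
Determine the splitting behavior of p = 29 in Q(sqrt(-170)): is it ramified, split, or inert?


K = Q(sqrt(-170)). Since d mod 4 = 2, disc(K) = -680.
Check p | disc: -680 mod 29 = 16.
p does not divide disc. Compute Legendre symbol (d/p):
4^((29-1)/2) mod 29 = 1
(d/p) = 1, so p splits: (p) = P*P' with e=1, f=1, g=2.
Therefore p is split.

split


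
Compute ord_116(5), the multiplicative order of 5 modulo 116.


We want ord_116(5), the smallest k >= 1 with 5^k = 1 mod 116.
n = 116 = 2^2 * 29, phi(116) = 56; the order divides phi(n).
Divisors of 56: 1, 2, 4, 7, 8, 14, 28, 56
Repeated squaring mod 116: 5^1 = 5, 5^2 = 25, 5^4 = 45, 5^8 = 53, 5^16 = 25, 5^32 = 45
Test divisors in increasing order:
  k=1: 5^1 = 5 mod 116
  k=2: 5^2 = 25 mod 116
  k=4: 5^4 = 45 mod 116
  k=7: 5^7 = 45 * 25 * 5 = 57 mod 116
  k=8: 5^8 = 53 mod 116
  k=14: 5^14 = 53 * 45 * 25 = 1 mod 116  <- first divisor giving 1
Order = 14

14


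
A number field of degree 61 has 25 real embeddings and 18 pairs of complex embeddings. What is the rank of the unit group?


By Dirichlet's unit theorem:
rank = r1 + r2 - 1
= 25 + 18 - 1
= 42

42


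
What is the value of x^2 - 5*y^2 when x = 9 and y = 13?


x^2 - d*y^2
= 9^2 - 5*13^2
= 81 - 845
= -764

-764


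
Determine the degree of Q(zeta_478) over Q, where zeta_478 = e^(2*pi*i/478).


The degree equals Euler's totient phi(478).
478 = 2 * 239
phi(478) = 238

238


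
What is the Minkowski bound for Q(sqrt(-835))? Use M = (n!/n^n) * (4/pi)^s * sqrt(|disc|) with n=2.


d = -835, d mod 4 = 1, so disc(K) = d = -835; |disc(K)| = 835
Imaginary quadratic field, so n = 2, s = r2 = 1, r1 = 0
M = (n!/n^n) * (4/pi)^s * sqrt(|disc(K)|) = (2!/2^2) * (4/pi)^1 * sqrt(835)
= 0.5 * 1.273240 * 28.896367
= 18.3960

18.3960


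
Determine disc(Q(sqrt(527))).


For K = Q(sqrt(d)) with d squarefree: disc(K) = d if d = 1 mod 4, and disc(K) = 4d if d = 2 or 3 mod 4.
Here d = 527, and d mod 4 = 3.
d = 3 mod 4, not 1 (O_K = Z[sqrt(d)]), so disc(K) = 4d = 4 * (527) = 2108

2108


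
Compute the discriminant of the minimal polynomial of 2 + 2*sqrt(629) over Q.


The element 2 + 2*sqrt(629) has minimal polynomial:
x^2 - 4*x - 2512
Discriminant = (-4)^2 - 4*(-2512)
= 16 + 10048
= 10064

10064


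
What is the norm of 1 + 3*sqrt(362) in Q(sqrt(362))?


N(a + b*sqrt(d)) = a^2 - d*b^2
= (1)^2 - (362)*(3)^2
= 1 - 3258
= -3257

-3257


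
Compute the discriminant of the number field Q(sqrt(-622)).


For K = Q(sqrt(d)) with d squarefree: disc(K) = d if d = 1 mod 4, and disc(K) = 4d if d = 2 or 3 mod 4.
Here d = -622, and d mod 4 = 2.
d = 2 mod 4, not 1 (O_K = Z[sqrt(d)]), so disc(K) = 4d = 4 * (-622) = -2488

-2488


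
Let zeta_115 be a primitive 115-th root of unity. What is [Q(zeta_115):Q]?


The degree equals Euler's totient phi(115).
115 = 5 * 23
phi(115) = 88

88


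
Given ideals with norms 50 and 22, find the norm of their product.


N(IJ) = N(I) * N(J)
= 50 * 22
= 1100

1100


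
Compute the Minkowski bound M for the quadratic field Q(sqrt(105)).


d = 105, d mod 4 = 1, so disc(K) = d = 105; |disc(K)| = 105
Real quadratic field, so n = 2, s = r2 = 0, r1 = 2
M = (n!/n^n) * (4/pi)^s * sqrt(|disc(K)|) = (2!/2^2) * (4/pi)^0 * sqrt(105)
= 0.5 * 1.000000 * 10.246951
= 5.1235

5.1235


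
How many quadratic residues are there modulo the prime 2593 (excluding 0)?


For prime p, the number of non-zero quadratic residues is (p-1)/2.
= (2593-1)/2
= 1296

1296


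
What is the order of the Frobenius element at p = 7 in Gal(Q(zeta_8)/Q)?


The Frobenius at p in Gal(Q(zeta_n)/Q) = (Z/nZ)* is the class of p, so its order is ord_8(7), the smallest k >= 1 with 7^k = 1 mod 8.
n = 8 = 2^3, phi(8) = 4; the order divides phi(n).
Divisors of 4: 1, 2, 4
Repeated squaring mod 8: 7^1 = 7, 7^2 = 1, 7^4 = 1
Test divisors in increasing order:
  k=1: 7^1 = 7 mod 8
  k=2: 7^2 = 1 mod 8  <- first divisor giving 1
Order = 2

2


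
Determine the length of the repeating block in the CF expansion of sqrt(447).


Run the CF algorithm for sqrt(447).
a_0 = floor(sqrt(447)) = 21; set m_0=0, q_0=1.
Recurrence: m' = q*a - m,  q' = (d - m'^2)/q,  a' = floor((a_0 + m')/q').
  step 1: m=21, q=6, a=7
  step 2: m=21, q=1, a=42
a_2 = 2*a_0 = 42, so the period closes here.
sqrt(447) = [21; 7, 42]
Period length = 2

2


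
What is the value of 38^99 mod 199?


p = 199 is prime and the exponent is (p-1)/2 = 99, so by Euler's criterion 38^99 = (38/199) = +1 or -1 mod 199.
Compute by square-and-multiply:
  99 = 64 + 32 + 2 + 1 (binary 1100011)
  Repeated squaring mod 199: 38^1 = 38, 38^2 = 51, 38^4 = 14, 38^8 = 196, 38^16 = 9, 38^32 = 81, 38^64 = 193
  38^99 = 38^64 * 38^32 * 38^2 * 38^1 = 193 * 81 * 51 * 38 mod 199
    193 * 81 = 15633 = 111 mod 199
    111 * 51 = 5661 = 89 mod 199
    89 * 38 = 3382 = 198 mod 199
  38^99 = 198 mod 199
Result 198 = p - 1 = -1 mod 199: 38 is a quadratic non-residue mod 199. As a residue in [0, p-1] the value is 198.
38^99 mod 199 = 198

198


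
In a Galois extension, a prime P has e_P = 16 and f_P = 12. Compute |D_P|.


|D_P| = e * f
= 16 * 12
= 192

192


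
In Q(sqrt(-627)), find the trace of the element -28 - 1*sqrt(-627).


Tr(a + b*sqrt(d)) = (a + b*sqrt(d)) + (a - b*sqrt(d)) = 2a
= 2 * (-28)
= -56

-56


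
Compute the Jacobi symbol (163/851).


Compute (163/851) via quadratic reciprocity:
  reciprocity: (163/851) -> -(851/163)
  reduce: (36/163)
  pull out 2: (2/163) = -1  (since 163 mod 8 = 3)
  pull out 2: (2/163) = -1  (since 163 mod 8 = 3)
  reciprocity: (9/163) -> +(163/9)
  reduce: (1/9)
  (1/9) = 1
Product of signs = -1

-1


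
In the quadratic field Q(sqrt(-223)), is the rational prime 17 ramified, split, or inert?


K = Q(sqrt(-223)). Since d mod 4 = 1, disc(K) = -223.
Check p | disc: -223 mod 17 = 15.
p does not divide disc. Compute Legendre symbol (d/p):
15^((17-1)/2) mod 17 = 1
(d/p) = 1, so p splits: (p) = P*P' with e=1, f=1, g=2.
Therefore p is split.

split


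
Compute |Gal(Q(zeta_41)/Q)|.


|Gal(Q(zeta_41)/Q)| = phi(41)
= 40

40


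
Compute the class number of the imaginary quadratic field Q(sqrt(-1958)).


K = Q(sqrt(-1958)). d mod 4 = 2, so D = disc(K) = 4d = -7832
h(K) equals the number of primitive reduced positive-definite forms (a, b, c) = a*x^2 + b*x*y + c*y^2 with b^2 - 4ac = D,
where reduced means |b| <= a <= c, with b >= 0 whenever |b| = a or a = c, and primitive means gcd(a, b, c) = 1.
Reduced forces 3a^2 <= |D| = 7832, so 1 <= a <= 51; b must have the parity of D, and c = (b^2 - D)/(4a) must be an integer >= a.
Enumerate a = 1..51, b in [-a, a]:
  a=1: (1, 0, 1958)  [1]
  a=2: (2, 0, 979)  [1]
  a=3: (3, -2, 653), (3, 2, 653)  [2]
  a=4..5: none
  a=6: (6, -4, 327), (6, 4, 327)  [2]
  a=7: (7, -6, 281), (7, 6, 281)  [2]
  a=8: none
  a=9: (9, -4, 218), (9, 4, 218)  [2]
  a=10: none
  a=11: (11, 0, 178)  [1]
  a=12..13: none
  a=14: (14, -8, 141), (14, 8, 141)  [2]
  a=15..17: none
  a=18: (18, -4, 109), (18, 4, 109)  [2]
  a=19..20: none
  a=21: (21, -20, 98), (21, -8, 94), (21, 8, 94), (21, 20, 98)  [4]
  a=22: (22, 0, 89)  [1]
  a=23..26: none
  a=27: (27, -22, 77), (27, 22, 77)  [2]
  a=28..32: none
  a=33: (33, -22, 63), (33, 22, 63)  [2]
  a=34..36: none
  a=37: (37, -30, 59), (37, 30, 59)  [2]
  a=38..40: none
  a=41: (41, -32, 54), (41, 32, 54)  [2]
  a=42: (42, -20, 49), (42, -8, 47), (42, 8, 47), (42, 20, 49)  [4]
  a=43..51: none
Total reduced forms: 1 + 1 + 2 + 2 + 2 + 2 + 1 + 2 + 2 + 4 + 1 + 2 + 2 + 2 + 2 + 4 = 32
h = 32

32


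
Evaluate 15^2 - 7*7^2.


x^2 - d*y^2
= 15^2 - 7*7^2
= 225 - 343
= -118

-118


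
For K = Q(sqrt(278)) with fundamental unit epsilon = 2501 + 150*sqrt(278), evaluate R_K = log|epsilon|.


epsilon = 2501 + 150*sqrt(278)
= 5001.9998
R = ln(5001.9998)
= 8.5176

8.5176


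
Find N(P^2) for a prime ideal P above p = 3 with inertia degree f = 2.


N(P^a) = p^(a*f)
= 3^(2*2)
= 3^4
= 81

81


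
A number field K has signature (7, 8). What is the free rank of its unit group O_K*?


By Dirichlet's unit theorem:
rank = r1 + r2 - 1
= 7 + 8 - 1
= 14

14


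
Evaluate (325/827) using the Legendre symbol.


p = 827 is prime, so compute (325/827) with the reciprocity algorithm (Jacobi-symbol steps: pull out 2s via (2/n), flip via reciprocity, reduce):
  reciprocity: (325/827) -> +(827/325)
  reduce: (177/325)
  reciprocity: (177/325) -> +(325/177)
  reduce: (148/177)
  pull out 2: (2/177) = +1  (since 177 mod 8 = 1)
  pull out 2: (2/177) = +1  (since 177 mod 8 = 1)
  reciprocity: (37/177) -> +(177/37)
  reduce: (29/37)
  reciprocity: (29/37) -> +(37/29)
  reduce: (8/29)
  pull out 2: (2/29) = -1  (since 29 mod 8 = 5)
  pull out 2: (2/29) = -1  (since 29 mod 8 = 5)
  pull out 2: (2/29) = -1  (since 29 mod 8 = 5)
  (1/29) = 1
Product of signs = -1
(325/827) = -1

-1


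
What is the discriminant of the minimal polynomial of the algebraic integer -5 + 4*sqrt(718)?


The element -5 + 4*sqrt(718) has minimal polynomial:
x^2 + 10*x - 11463
Discriminant = (10)^2 - 4*(-11463)
= 100 + 45852
= 45952

45952


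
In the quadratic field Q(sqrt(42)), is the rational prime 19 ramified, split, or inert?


K = Q(sqrt(42)). Since d mod 4 = 2, disc(K) = 168.
Check p | disc: 168 mod 19 = 16.
p does not divide disc. Compute Legendre symbol (d/p):
4^((19-1)/2) mod 19 = 1
(d/p) = 1, so p splits: (p) = P*P' with e=1, f=1, g=2.
Therefore p is split.

split


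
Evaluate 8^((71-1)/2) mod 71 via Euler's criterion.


p = 71 is prime and the exponent is (p-1)/2 = 35, so by Euler's criterion 8^35 = (8/71) = +1 or -1 mod 71.
Compute by square-and-multiply:
  35 = 32 + 2 + 1 (binary 100011)
  Repeated squaring mod 71: 8^1 = 8, 8^2 = 64, 8^4 = 49, 8^8 = 58, 8^16 = 27, 8^32 = 19
  8^35 = 8^32 * 8^2 * 8^1 = 19 * 64 * 8 mod 71
    19 * 64 = 1216 = 9 mod 71
    9 * 8 = 72 = 1 mod 71
  8^35 = 1 mod 71
Result 1: 8 is a quadratic residue mod 71.
8^35 mod 71 = 1

1


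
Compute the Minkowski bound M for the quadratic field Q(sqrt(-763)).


d = -763, d mod 4 = 1, so disc(K) = d = -763; |disc(K)| = 763
Imaginary quadratic field, so n = 2, s = r2 = 1, r1 = 0
M = (n!/n^n) * (4/pi)^s * sqrt(|disc(K)|) = (2!/2^2) * (4/pi)^1 * sqrt(763)
= 0.5 * 1.273240 * 27.622455
= 17.5850

17.5850


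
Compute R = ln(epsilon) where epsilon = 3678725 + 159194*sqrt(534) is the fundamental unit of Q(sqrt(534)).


epsilon = 3678725 + 159194*sqrt(534)
= 7.3574e+06
R = ln(7.3574e+06)
= 15.8112

15.8112


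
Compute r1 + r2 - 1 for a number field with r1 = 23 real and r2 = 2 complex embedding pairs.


By Dirichlet's unit theorem:
rank = r1 + r2 - 1
= 23 + 2 - 1
= 24

24


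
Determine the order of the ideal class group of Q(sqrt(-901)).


K = Q(sqrt(-901)). d mod 4 = 3, so D = disc(K) = 4d = -3604
h(K) equals the number of primitive reduced positive-definite forms (a, b, c) = a*x^2 + b*x*y + c*y^2 with b^2 - 4ac = D,
where reduced means |b| <= a <= c, with b >= 0 whenever |b| = a or a = c, and primitive means gcd(a, b, c) = 1.
Reduced forces 3a^2 <= |D| = 3604, so 1 <= a <= 34; b must have the parity of D, and c = (b^2 - D)/(4a) must be an integer >= a.
Enumerate a = 1..34, b in [-a, a]:
  a=1: (1, 0, 901)  [1]
  a=2: (2, 2, 451)  [1]
  a=3..4: none
  a=5: (5, -4, 181), (5, 4, 181)  [2]
  a=6: none
  a=7: (7, -6, 130), (7, 6, 130)  [2]
  a=8..9: none
  a=10: (10, -6, 91), (10, 6, 91)  [2]
  a=11: (11, -2, 82), (11, 2, 82)  [2]
  a=12: none
  a=13: (13, -6, 70), (13, 6, 70)  [2]
  a=14: (14, -6, 65), (14, 6, 65)  [2]
  a=15..16: none
  a=17: (17, 0, 53)  [1]
  a=18: none
  a=19: (19, -14, 50), (19, 14, 50)  [2]
  a=20..21: none
  a=22: (22, -2, 41), (22, 2, 41)  [2]
  a=23..24: none
  a=25: (25, -14, 38), (25, 14, 38)  [2]
  a=26: (26, -6, 35), (26, 6, 35)  [2]
  a=27..33: none
  a=34: (34, 34, 35)  [1]
Total reduced forms: 1 + 1 + 2 + 2 + 2 + 2 + 2 + 2 + 1 + 2 + 2 + 2 + 2 + 1 = 24
h = 24

24


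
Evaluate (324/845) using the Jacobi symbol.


Compute (324/845) via quadratic reciprocity:
  pull out 2: (2/845) = -1  (since 845 mod 8 = 5)
  pull out 2: (2/845) = -1  (since 845 mod 8 = 5)
  reciprocity: (81/845) -> +(845/81)
  reduce: (35/81)
  reciprocity: (35/81) -> +(81/35)
  reduce: (11/35)
  reciprocity: (11/35) -> -(35/11)
  reduce: (2/11)
  pull out 2: (2/11) = -1  (since 11 mod 8 = 3)
  (1/11) = 1
Product of signs = 1

1


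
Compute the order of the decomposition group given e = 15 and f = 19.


|D_P| = e * f
= 15 * 19
= 285

285


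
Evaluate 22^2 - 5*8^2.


x^2 - d*y^2
= 22^2 - 5*8^2
= 484 - 320
= 164

164


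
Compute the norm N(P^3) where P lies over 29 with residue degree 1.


N(P^a) = p^(a*f)
= 29^(3*1)
= 29^3
= 24389

24389


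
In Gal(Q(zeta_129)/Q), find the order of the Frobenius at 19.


The Frobenius at p in Gal(Q(zeta_n)/Q) = (Z/nZ)* is the class of p, so its order is ord_129(19), the smallest k >= 1 with 19^k = 1 mod 129.
n = 129 = 3 * 43, phi(129) = 84; the order divides phi(n).
Divisors of 84: 1, 2, 3, 4, 6, 7, 12, 14, 21, 28, 42, 84
Repeated squaring mod 129: 19^1 = 19, 19^2 = 103, 19^4 = 31, 19^8 = 58, 19^16 = 10, 19^32 = 100, 19^64 = 67
Test divisors in increasing order:
  k=1: 19^1 = 19 mod 129
  k=2: 19^2 = 103 mod 129
  k=3: 19^3 = 103 * 19 = 22 mod 129
  k=4: 19^4 = 31 mod 129
  k=6: 19^6 = 31 * 103 = 97 mod 129
  k=7: 19^7 = 31 * 103 * 19 = 37 mod 129
  k=12: 19^12 = 58 * 31 = 121 mod 129
  k=14: 19^14 = 58 * 31 * 103 = 79 mod 129
  k=21: 19^21 = 10 * 31 * 19 = 85 mod 129
  k=28: 19^28 = 10 * 58 * 31 = 49 mod 129
  k=42: 19^42 = 100 * 58 * 103 = 1 mod 129  <- first divisor giving 1
Order = 42

42


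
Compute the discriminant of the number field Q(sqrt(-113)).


For K = Q(sqrt(d)) with d squarefree: disc(K) = d if d = 1 mod 4, and disc(K) = 4d if d = 2 or 3 mod 4.
Here d = -113, and d mod 4 = 3.
d = 3 mod 4, not 1 (O_K = Z[sqrt(d)]), so disc(K) = 4d = 4 * (-113) = -452

-452


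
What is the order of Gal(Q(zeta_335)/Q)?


|Gal(Q(zeta_335)/Q)| = phi(335)
= 264

264


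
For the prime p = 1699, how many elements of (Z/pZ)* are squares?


For prime p, the number of non-zero quadratic residues is (p-1)/2.
= (1699-1)/2
= 849

849


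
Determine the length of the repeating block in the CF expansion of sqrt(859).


Run the CF algorithm for sqrt(859).
a_0 = floor(sqrt(859)) = 29; set m_0=0, q_0=1.
Recurrence: m' = q*a - m,  q' = (d - m'^2)/q,  a' = floor((a_0 + m')/q').
  step 1: m=29, q=18, a=3
  step 2: m=25, q=13, a=4
  step 3: m=27, q=10, a=5
  step 4: m=23, q=33, a=1
  step 5: m=10, q=23, a=1
  step 6: m=13, q=30, a=1
  step 7: m=17, q=19, a=2
  step 8: m=21, q=22, a=2
  step 9: m=23, q=15, a=3
  step 10: m=22, q=25, a=2
  step 11: m=28, q=3, a=19
  step 12: m=29, q=6, a=9
  step 13: m=25, q=39, a=1
  step 14: m=14, q=17, a=2
  step 15: m=20, q=27, a=1
  step 16: m=7, q=30, a=1
  step 17: m=23, q=11, a=4
  step 18: m=21, q=38, a=1
  step 19: m=17, q=15, a=3
  step 20: m=28, q=5, a=11
  step 21: m=27, q=26, a=2
  step 22: m=25, q=9, a=6
  step 23: m=29, q=2, a=29
  step 24: m=29, q=9, a=6
  step 25: m=25, q=26, a=2
  step 26: m=27, q=5, a=11
  step 27: m=28, q=15, a=3
  step 28: m=17, q=38, a=1
  step 29: m=21, q=11, a=4
  step 30: m=23, q=30, a=1
  step 31: m=7, q=27, a=1
  step 32: m=20, q=17, a=2
  step 33: m=14, q=39, a=1
  step 34: m=25, q=6, a=9
  step 35: m=29, q=3, a=19
  step 36: m=28, q=25, a=2
  step 37: m=22, q=15, a=3
  step 38: m=23, q=22, a=2
  step 39: m=21, q=19, a=2
  step 40: m=17, q=30, a=1
  step 41: m=13, q=23, a=1
  step 42: m=10, q=33, a=1
  step 43: m=23, q=10, a=5
  step 44: m=27, q=13, a=4
  step 45: m=25, q=18, a=3
  step 46: m=29, q=1, a=58
a_46 = 2*a_0 = 58, so the period closes here.
sqrt(859) = [29; 3, 4, 5, 1, 1, 1, 2, 2, 3, 2, 19, 9, 1, 2, 1, 1, 4, 1, 3, 11, 2, 6, 29, 6, 2, 11, 3, 1, 4, 1, 1, 2, 1, 9, 19, 2, 3, 2, 2, 1, 1, 1, 5, 4, 3, 58]
Period length = 46

46
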